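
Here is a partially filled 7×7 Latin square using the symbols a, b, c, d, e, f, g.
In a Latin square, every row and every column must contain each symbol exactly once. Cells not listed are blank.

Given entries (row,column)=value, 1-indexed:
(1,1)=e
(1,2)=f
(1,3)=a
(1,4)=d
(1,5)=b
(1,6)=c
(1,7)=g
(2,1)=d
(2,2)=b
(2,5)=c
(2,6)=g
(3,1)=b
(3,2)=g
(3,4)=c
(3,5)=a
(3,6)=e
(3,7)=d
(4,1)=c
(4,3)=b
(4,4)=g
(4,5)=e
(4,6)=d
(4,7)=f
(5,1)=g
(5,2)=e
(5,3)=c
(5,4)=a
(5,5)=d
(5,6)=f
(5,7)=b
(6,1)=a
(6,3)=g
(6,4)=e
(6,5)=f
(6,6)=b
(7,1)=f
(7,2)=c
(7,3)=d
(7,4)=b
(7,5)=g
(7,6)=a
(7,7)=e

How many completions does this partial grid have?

Row 2, column 3: eliminating its row and column leaves {e, f}.
Row 2, column 4: eliminating its row and column leaves {f}.
Row 2, column 7: eliminating its row and column leaves {a}.
Row 3, column 3: eliminating its row and column leaves {f}.
Row 4, column 2: eliminating its row and column leaves {a}.
Row 6, column 2: eliminating its row and column leaves {d}.
Row 6, column 7: eliminating its row and column leaves {c}.
Only one assignment across all blanks avoids any row or column repeat, giving 1 completion.

1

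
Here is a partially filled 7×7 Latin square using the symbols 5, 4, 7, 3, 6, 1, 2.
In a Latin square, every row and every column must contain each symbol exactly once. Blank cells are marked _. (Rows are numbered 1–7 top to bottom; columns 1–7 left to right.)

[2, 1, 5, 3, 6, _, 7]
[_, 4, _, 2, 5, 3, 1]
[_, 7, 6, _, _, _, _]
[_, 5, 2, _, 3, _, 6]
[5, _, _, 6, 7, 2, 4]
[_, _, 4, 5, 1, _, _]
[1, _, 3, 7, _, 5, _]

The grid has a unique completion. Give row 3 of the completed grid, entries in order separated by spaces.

3 7 6 4 2 1 5

Row 1, column 6: row 1 has {5, 7, 3, 6, 1, 2} and column 6 has {5, 3, 2}, leaving only 4.
Row 3, column 6: row 3 has {7, 6} and column 6 has {5, 4, 3, 2}, leaving only 1.
Row 3, column 4: row 3 has {7, 6, 1} and column 4 has {5, 7, 3, 6, 2}, leaving only 4.
Row 3, column 1: row 3 has {4, 7, 6, 1} and column 1 has {5, 1, 2}, leaving only 3.
Row 3, column 5: row 3 has {4, 7, 3, 6, 1} and column 5 has {5, 7, 3, 6, 1}, leaving only 2.
Row 3, column 7: row 3 has {4, 7, 3, 6, 1, 2} and column 7 has {4, 7, 6, 1}, leaving only 5.
So row 3 reads: 3 7 6 4 2 1 5.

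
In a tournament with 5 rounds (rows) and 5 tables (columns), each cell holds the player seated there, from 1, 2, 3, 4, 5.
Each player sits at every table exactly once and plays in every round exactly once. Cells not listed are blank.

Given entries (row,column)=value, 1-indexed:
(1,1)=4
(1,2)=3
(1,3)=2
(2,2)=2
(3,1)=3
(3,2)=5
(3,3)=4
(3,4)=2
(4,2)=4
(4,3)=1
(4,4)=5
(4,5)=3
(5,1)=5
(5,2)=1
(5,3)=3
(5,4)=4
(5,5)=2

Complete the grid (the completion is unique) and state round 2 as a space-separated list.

1 2 5 3 4

Round 2, table 1: round 2 has {2} and table 1 has {3, 4, 5}, leaving only 1.
Round 2, table 3: round 2 has {1, 2} and table 3 has {1, 2, 3, 4}, leaving only 5.
Round 2, table 4: round 2 has {1, 2, 5} and table 4 has {2, 4, 5}, leaving only 3.
Round 2, table 5: round 2 has {1, 2, 3, 5} and table 5 has {2, 3}, leaving only 4.
So round 2 reads: 1 2 5 3 4.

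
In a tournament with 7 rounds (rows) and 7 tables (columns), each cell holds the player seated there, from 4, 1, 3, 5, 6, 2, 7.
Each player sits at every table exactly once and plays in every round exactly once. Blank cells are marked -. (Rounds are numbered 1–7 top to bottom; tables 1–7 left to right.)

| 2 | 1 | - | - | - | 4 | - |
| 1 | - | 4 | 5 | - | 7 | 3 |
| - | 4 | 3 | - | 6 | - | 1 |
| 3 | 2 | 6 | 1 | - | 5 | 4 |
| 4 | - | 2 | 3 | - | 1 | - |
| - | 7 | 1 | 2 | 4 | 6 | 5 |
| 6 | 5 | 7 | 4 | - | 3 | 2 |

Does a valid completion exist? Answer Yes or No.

Round 6, table 1: round 6 together with table 1 already contain {4, 1, 3, 5, 6, 2, 7} — every symbol — so nothing can go there. The grid has no valid completion.

No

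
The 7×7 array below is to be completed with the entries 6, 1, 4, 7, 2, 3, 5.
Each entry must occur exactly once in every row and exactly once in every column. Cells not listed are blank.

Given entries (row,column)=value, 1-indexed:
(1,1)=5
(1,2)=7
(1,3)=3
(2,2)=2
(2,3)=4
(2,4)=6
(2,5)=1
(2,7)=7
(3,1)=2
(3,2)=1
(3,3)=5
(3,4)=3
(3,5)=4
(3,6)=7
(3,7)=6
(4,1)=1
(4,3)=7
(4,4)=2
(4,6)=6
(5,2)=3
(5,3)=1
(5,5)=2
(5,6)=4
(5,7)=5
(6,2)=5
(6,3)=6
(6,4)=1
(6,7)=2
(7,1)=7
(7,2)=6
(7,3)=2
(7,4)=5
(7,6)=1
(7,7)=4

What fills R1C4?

Row 1 already has {7, 3, 5} and column 4 already has {6, 1, 2, 3, 5}, so row 1, column 4 must be 4.

4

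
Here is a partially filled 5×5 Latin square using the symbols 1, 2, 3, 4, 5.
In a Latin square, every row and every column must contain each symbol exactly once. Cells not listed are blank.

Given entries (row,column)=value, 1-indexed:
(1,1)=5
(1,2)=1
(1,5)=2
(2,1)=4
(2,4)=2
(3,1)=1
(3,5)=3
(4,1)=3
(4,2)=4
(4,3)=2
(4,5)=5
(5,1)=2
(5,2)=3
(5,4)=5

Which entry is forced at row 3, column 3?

5

Row 2, column 2: row 2 has {2, 4} and column 2 has {1, 3, 4}, leaving only 5.
Row 2, column 5: row 2 has {2, 4, 5} and column 5 has {2, 3, 5}, leaving only 1.
Row 2, column 3: row 2 has {1, 2, 4, 5} and column 3 has {2}, leaving only 3.
Row 1, column 3: row 1 has {1, 2, 5} and column 3 has {2, 3}, leaving only 4.
Row 3 already has {1, 3} and column 3 already has {2, 3, 4}, so row 3, column 3 must be 5.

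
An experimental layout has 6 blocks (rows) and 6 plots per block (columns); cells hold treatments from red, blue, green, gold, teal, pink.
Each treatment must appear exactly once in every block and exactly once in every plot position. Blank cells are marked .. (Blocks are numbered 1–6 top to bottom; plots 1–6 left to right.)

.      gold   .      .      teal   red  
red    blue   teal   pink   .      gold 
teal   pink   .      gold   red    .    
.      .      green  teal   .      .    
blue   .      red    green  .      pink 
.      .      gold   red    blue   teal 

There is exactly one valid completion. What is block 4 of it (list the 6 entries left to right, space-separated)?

Block 4, plot 2: block 4 has {green, teal} and plot 2 has {blue, gold, pink}, leaving only red.
Block 4, plot 6: block 4 has {red, green, teal} and plot 6 has {red, gold, teal, pink}, leaving only blue.
Block 1, plot 4: block 1 has {red, gold, teal} and plot 4 has {red, green, gold, teal, pink}, leaving only blue.
Block 1, plot 3: block 1 has {red, blue, gold, teal} and plot 3 has {red, green, gold, teal}, leaving only pink.
Block 1, plot 1: block 1 has {red, blue, gold, teal, pink} and plot 1 has {red, blue, teal}, leaving only green.
Block 2, plot 5: block 2 has {red, blue, gold, teal, pink} and plot 5 has {red, blue, teal}, leaving only green.
Block 3, plot 3: block 3 has {red, gold, teal, pink} and plot 3 has {red, green, gold, teal, pink}, leaving only blue.
Block 3, plot 6: block 3 has {red, blue, gold, teal, pink} and plot 6 has {red, blue, gold, teal, pink}, leaving only green.
Block 5, plot 2: block 5 has {red, blue, green, pink} and plot 2 has {red, blue, gold, pink}, leaving only teal.
Block 5, plot 5: block 5 has {red, blue, green, teal, pink} and plot 5 has {red, blue, green, teal}, leaving only gold.
Block 4, plot 5: block 4 has {red, blue, green, teal} and plot 5 has {red, blue, green, gold, teal}, leaving only pink.
Block 4, plot 1: block 4 has {red, blue, green, teal, pink} and plot 1 has {red, blue, green, teal}, leaving only gold.
So block 4 reads: gold red green teal pink blue.

gold red green teal pink blue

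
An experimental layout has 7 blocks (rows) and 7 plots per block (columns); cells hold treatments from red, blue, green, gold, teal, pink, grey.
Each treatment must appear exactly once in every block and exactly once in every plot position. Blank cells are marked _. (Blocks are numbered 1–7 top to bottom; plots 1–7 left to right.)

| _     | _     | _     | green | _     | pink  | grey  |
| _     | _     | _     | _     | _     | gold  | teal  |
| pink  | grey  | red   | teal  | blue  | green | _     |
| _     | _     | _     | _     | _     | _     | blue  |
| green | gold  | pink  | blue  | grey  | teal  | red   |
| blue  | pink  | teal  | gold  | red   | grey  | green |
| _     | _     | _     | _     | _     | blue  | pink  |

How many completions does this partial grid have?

14

Block 1, plot 1: eliminating its block and plot leaves {red, gold, teal}.
Block 1, plot 2: eliminating its block and plot leaves {red, blue, teal}.
Block 1, plot 3: eliminating its block and plot leaves {blue, gold}.
Block 1, plot 5: eliminating its block and plot leaves {gold, teal}.
Block 2, plot 1: eliminating its block and plot leaves {red, grey}.
Block 2, plot 2: eliminating its block and plot leaves {red, blue, green}.
Block 2, plot 3: eliminating its block and plot leaves {blue, green, grey}.
Block 2, plot 4: eliminating its block and plot leaves {red, pink, grey}.
Block 2, plot 5: eliminating its block and plot leaves {green, pink}.
Block 3, plot 7: eliminating its block and plot leaves {gold}.
Block 4, plot 1: eliminating its block and plot leaves {red, gold, teal, grey}.
Block 4, plot 2: eliminating its block and plot leaves {red, green, teal}.
Block 4, plot 3: eliminating its block and plot leaves {green, gold, grey}.
Block 4, plot 4: eliminating its block and plot leaves {red, pink, grey}.
Block 4, plot 5: eliminating its block and plot leaves {green, gold, teal, pink}.
Block 4, plot 6: eliminating its block and plot leaves {red}.
Block 7, plot 1: eliminating its block and plot leaves {red, gold, teal, grey}.
Block 7, plot 2: eliminating its block and plot leaves {red, green, teal}.
Block 7, plot 3: eliminating its block and plot leaves {green, gold, grey}.
Block 7, plot 4: eliminating its block and plot leaves {red, grey}.
Block 7, plot 5: eliminating its block and plot leaves {green, gold, teal}.
Enumerating the assignments across these blanks that avoid any block or plot repeat gives 14 completions.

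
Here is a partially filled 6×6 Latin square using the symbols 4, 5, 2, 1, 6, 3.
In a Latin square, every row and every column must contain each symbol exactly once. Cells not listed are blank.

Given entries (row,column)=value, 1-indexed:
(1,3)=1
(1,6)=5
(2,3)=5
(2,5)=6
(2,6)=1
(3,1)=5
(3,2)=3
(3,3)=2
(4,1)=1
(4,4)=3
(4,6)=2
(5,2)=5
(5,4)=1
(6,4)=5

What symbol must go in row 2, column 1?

Row 2, column 1 is narrowed to {4, 2, 3}.
If it were 4, then row 2, column 4 would be left with no valid symbol.
If it were 2, then row 2, column 4 would be left with no valid symbol.
So row 2, column 1 must be 3.

3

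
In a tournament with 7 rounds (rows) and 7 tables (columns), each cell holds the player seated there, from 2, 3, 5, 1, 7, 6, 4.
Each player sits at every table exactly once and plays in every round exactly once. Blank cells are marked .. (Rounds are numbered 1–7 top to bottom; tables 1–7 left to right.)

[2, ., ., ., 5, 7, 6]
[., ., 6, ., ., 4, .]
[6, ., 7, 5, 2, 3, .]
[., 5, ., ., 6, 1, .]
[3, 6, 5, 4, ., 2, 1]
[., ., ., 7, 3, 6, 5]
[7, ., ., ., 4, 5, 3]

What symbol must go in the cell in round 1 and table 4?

Round 3, table 7: round 3 has {2, 3, 5, 7, 6} and table 7 has {3, 5, 1, 6}, leaving only 4.
Round 3, table 2: round 3 has {2, 3, 5, 7, 6, 4} and table 2 has {5, 6}, leaving only 1.
Round 4, table 1: round 4 has {5, 1, 6} and table 1 has {2, 3, 7, 6}, leaving only 4.
Round 5, table 5: round 5 has {2, 3, 5, 1, 6, 4} and table 5 has {2, 3, 5, 6, 4}, leaving only 7.
Round 2, table 5: round 2 has {6, 4} and table 5 has {2, 3, 5, 7, 6, 4}, leaving only 1.
Round 2, table 1: round 2 has {1, 6, 4} and table 1 has {2, 3, 7, 6, 4}, leaving only 5.
Round 6, table 1: round 6 has {3, 5, 7, 6} and table 1 has {2, 3, 5, 7, 6, 4}, leaving only 1.
Round 7, table 2: round 7 has {3, 5, 7, 4} and table 2 has {5, 1, 6}, leaving only 2.
Round 6, table 2: round 6 has {3, 5, 1, 7, 6} and table 2 has {2, 5, 1, 6}, leaving only 4.
Round 1, table 2: round 1 has {2, 5, 7, 6} and table 2 has {2, 5, 1, 6, 4}, leaving only 3.
Round 1 already has {2, 3, 5, 7, 6} and table 4 already has {5, 7, 4}, so round 1, table 4 must be 1.

1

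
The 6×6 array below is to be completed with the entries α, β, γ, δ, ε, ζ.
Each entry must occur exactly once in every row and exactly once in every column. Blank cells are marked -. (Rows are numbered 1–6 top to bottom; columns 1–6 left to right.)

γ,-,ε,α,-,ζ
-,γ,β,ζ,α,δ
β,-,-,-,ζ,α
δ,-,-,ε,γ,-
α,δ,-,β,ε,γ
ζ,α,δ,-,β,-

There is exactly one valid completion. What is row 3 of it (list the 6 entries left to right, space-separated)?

Row 3, column 2: row 3 has {α, β, ζ} and column 2 has {α, γ, δ}, leaving only ε.
Row 3, column 3: row 3 has {α, β, ε, ζ} and column 3 has {β, δ, ε}, leaving only γ.
Row 3, column 4: row 3 has {α, β, γ, ε, ζ} and column 4 has {α, β, ε, ζ}, leaving only δ.
So row 3 reads: β ε γ δ ζ α.

β ε γ δ ζ α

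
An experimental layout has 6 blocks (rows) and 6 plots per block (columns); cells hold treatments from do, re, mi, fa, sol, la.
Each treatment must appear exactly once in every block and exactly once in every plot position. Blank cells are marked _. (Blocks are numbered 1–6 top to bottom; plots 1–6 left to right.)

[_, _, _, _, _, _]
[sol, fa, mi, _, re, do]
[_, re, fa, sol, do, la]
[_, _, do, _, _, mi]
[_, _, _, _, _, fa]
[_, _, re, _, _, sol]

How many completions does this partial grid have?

34

Block 1, plot 1: eliminating its block and plot leaves {do, re, mi, fa, la}.
Block 1, plot 2: eliminating its block and plot leaves {do, mi, sol, la}.
Block 1, plot 3: eliminating its block and plot leaves {sol, la}.
Block 1, plot 4: eliminating its block and plot leaves {do, re, mi, fa, la}.
Block 1, plot 5: eliminating its block and plot leaves {mi, fa, sol, la}.
Block 1, plot 6: eliminating its block and plot leaves {re}.
Block 2, plot 4: eliminating its block and plot leaves {la}.
Block 3, plot 1: eliminating its block and plot leaves {mi}.
Block 4, plot 1: eliminating its block and plot leaves {re, fa, la}.
Block 4, plot 2: eliminating its block and plot leaves {sol, la}.
Block 4, plot 4: eliminating its block and plot leaves {re, fa, la}.
Block 4, plot 5: eliminating its block and plot leaves {fa, sol, la}.
Block 5, plot 1: eliminating its block and plot leaves {do, re, mi, la}.
Block 5, plot 2: eliminating its block and plot leaves {do, mi, sol, la}.
Block 5, plot 3: eliminating its block and plot leaves {sol, la}.
Block 5, plot 4: eliminating its block and plot leaves {do, re, mi, la}.
Block 5, plot 5: eliminating its block and plot leaves {mi, sol, la}.
Block 6, plot 1: eliminating its block and plot leaves {do, mi, fa, la}.
Block 6, plot 2: eliminating its block and plot leaves {do, mi, la}.
Block 6, plot 4: eliminating its block and plot leaves {do, mi, fa, la}.
Block 6, plot 5: eliminating its block and plot leaves {mi, fa, la}.
Enumerating the assignments across these blanks that avoid any block or plot repeat gives 34 completions.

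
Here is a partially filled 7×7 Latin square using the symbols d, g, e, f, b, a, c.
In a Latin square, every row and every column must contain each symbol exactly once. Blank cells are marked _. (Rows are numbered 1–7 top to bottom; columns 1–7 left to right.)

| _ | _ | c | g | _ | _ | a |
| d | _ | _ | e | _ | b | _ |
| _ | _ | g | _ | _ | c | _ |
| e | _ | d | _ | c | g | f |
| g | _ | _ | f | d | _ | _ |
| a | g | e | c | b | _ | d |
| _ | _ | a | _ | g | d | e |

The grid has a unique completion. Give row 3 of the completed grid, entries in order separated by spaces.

Row 3, column 7: row 3 has {g, c} and column 7 has {d, e, f, a}, leaving only b.
Row 3, column 1: row 3 has {g, b, c} and column 1 has {d, g, e, a}, leaving only f.
Row 1, column 1: row 1 has {g, a, c} and column 1 has {d, g, e, f, a}, leaving only b.
Row 2, column 3: row 2 has {d, e, b} and column 3 has {d, g, e, a, c}, leaving only f.
Row 2, column 5: row 2 has {d, e, f, b} and column 5 has {d, g, b, c}, leaving only a.
Row 3, column 5: row 3 has {g, f, b, c} and column 5 has {d, g, b, a, c}, leaving only e.
Row 1, column 5: row 1 has {g, b, a, c} and column 5 has {d, g, e, b, a, c}, leaving only f.
Row 1, column 6: row 1 has {g, f, b, a, c} and column 6 has {d, g, b, c}, leaving only e.
Row 1, column 2: row 1 has {g, e, f, b, a, c} and column 2 has {g}, leaving only d.
Row 3, column 2: row 3 has {g, e, f, b, c} and column 2 has {d, g}, leaving only a.
Row 3, column 4: row 3 has {g, e, f, b, a, c} and column 4 has {g, e, f, c}, leaving only d.
So row 3 reads: f a g d e c b.

f a g d e c b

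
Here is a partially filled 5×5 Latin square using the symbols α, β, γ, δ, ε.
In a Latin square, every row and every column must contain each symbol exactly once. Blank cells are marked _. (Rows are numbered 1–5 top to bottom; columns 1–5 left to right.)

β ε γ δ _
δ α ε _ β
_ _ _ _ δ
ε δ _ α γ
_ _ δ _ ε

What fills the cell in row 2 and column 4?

Row 2 already has {α, β, δ, ε} and column 4 already has {α, δ}, so row 2, column 4 must be γ.

γ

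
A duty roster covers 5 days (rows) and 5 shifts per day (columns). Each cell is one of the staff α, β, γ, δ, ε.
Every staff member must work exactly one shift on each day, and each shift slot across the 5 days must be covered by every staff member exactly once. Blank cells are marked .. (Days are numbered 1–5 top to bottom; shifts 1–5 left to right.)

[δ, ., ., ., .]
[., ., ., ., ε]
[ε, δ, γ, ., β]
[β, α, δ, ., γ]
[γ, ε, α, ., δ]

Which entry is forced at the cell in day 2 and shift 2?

Day 1, shift 5: day 1 has {δ} and shift 5 has {β, γ, δ, ε}, leaving only α.
Day 2, shift 1: day 2 has {ε} and shift 1 has {β, γ, δ, ε}, leaving only α.
Day 2, shift 3: day 2 has {α, ε} and shift 3 has {α, γ, δ}, leaving only β.
Day 2 already has {α, β, ε} and shift 2 already has {α, δ, ε}, so day 2, shift 2 must be γ.

γ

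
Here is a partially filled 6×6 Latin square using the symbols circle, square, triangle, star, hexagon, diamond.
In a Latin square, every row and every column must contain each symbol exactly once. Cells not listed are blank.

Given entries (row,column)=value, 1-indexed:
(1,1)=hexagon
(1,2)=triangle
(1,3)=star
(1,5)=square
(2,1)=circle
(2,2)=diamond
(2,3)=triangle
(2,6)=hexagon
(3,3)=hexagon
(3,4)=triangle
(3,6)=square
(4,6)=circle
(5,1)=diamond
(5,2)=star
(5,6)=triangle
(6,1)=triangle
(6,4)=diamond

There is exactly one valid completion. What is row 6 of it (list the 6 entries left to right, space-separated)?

triangle square circle diamond hexagon star

Row 6, column 6: row 6 has {triangle, diamond} and column 6 has {circle, square, triangle, hexagon}, leaving only star.
Row 1, column 4: row 1 has {square, triangle, star, hexagon} and column 4 has {triangle, diamond}, leaving only circle.
Row 1, column 6: row 1 has {circle, square, triangle, star, hexagon} and column 6 has {circle, square, triangle, star, hexagon}, leaving only diamond.
Row 2, column 5: row 2 has {circle, triangle, hexagon, diamond} and column 5 has {square}, leaving only star.
Row 2, column 4: row 2 has {circle, triangle, star, hexagon, diamond} and column 4 has {circle, triangle, diamond}, leaving only square.
Row 3, column 1: row 3 has {square, triangle, hexagon} and column 1 has {circle, triangle, hexagon, diamond}, leaving only star.
Row 3, column 2: row 3 has {square, triangle, star, hexagon} and column 2 has {triangle, star, diamond}, leaving only circle.
Row 3, column 5: row 3 has {circle, square, triangle, star, hexagon} and column 5 has {square, star}, leaving only diamond.
Row 4, column 1: row 4 has {circle} and column 1 has {circle, triangle, star, hexagon, diamond}, leaving only square.
Row 4, column 2: row 4 has {circle, square} and column 2 has {circle, triangle, star, diamond}, leaving only hexagon.
Row 6, column 2: row 6 has {triangle, star, diamond} and column 2 has {circle, triangle, star, hexagon, diamond}, leaving only square.
Row 6, column 3: row 6 has {square, triangle, star, diamond} and column 3 has {triangle, star, hexagon}, leaving only circle.
Row 6, column 5: row 6 has {circle, square, triangle, star, diamond} and column 5 has {square, star, diamond}, leaving only hexagon.
So row 6 reads: triangle square circle diamond hexagon star.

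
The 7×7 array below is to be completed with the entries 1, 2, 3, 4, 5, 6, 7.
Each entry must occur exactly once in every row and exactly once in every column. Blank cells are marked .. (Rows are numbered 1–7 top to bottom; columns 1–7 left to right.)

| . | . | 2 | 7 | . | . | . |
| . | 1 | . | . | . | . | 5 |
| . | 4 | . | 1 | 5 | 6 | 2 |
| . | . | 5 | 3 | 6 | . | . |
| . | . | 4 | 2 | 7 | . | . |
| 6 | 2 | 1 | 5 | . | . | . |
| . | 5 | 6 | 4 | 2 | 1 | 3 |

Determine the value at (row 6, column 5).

3

Row 2, column 4: row 2 has {1, 5} and column 4 has {1, 2, 3, 4, 5, 7}, leaving only 6.
Row 4, column 2: row 4 has {3, 5, 6} and column 2 has {1, 2, 4, 5}, leaving only 7.
Row 7, column 1: row 7 has {1, 2, 3, 4, 5, 6} and column 1 has {6}, leaving only 7.
Row 3, column 1: row 3 has {1, 2, 4, 5, 6} and column 1 has {6, 7}, leaving only 3.
Row 3, column 3: row 3 has {1, 2, 3, 4, 5, 6} and column 3 has {1, 2, 4, 5, 6}, leaving only 7.
Row 2, column 3: row 2 has {1, 5, 6} and column 3 has {1, 2, 4, 5, 6, 7}, leaving only 3.
Row 2, column 5: row 2 has {1, 3, 5, 6} and column 5 has {2, 5, 6, 7}, leaving only 4.
Row 6 already has {1, 2, 5, 6} and column 5 already has {2, 4, 5, 6, 7}, so row 6, column 5 must be 3.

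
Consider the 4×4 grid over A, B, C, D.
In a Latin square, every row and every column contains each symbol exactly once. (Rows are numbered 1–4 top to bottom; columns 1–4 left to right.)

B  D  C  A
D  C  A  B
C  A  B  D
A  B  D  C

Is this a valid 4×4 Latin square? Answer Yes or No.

Yes

Each row is a permutation of the 4 symbols, and so is each column.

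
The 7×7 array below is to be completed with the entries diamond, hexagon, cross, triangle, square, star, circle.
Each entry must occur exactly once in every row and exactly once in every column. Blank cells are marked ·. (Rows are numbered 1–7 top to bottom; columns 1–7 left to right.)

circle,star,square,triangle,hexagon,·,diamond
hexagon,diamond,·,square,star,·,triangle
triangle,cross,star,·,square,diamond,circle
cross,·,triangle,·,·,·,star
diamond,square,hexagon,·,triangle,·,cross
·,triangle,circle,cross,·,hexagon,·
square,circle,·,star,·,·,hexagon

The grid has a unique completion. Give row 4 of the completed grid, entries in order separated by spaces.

cross hexagon triangle diamond circle square star

Row 4, column 2: row 4 has {cross, triangle, star} and column 2 has {diamond, cross, triangle, square, star, circle}, leaving only hexagon.
Row 1, column 6: row 1 has {diamond, hexagon, triangle, square, star, circle} and column 6 has {diamond, hexagon}, leaving only cross.
Row 2, column 3: row 2 has {diamond, hexagon, triangle, square, star} and column 3 has {hexagon, triangle, square, star, circle}, leaving only cross.
Row 2, column 6: row 2 has {diamond, hexagon, cross, triangle, square, star} and column 6 has {diamond, hexagon, cross}, leaving only circle.
Row 4, column 6: row 4 has {hexagon, cross, triangle, star} and column 6 has {diamond, hexagon, cross, circle}, leaving only square.
Row 3, column 4: row 3 has {diamond, cross, triangle, square, star, circle} and column 4 has {cross, triangle, square, star}, leaving only hexagon.
Row 5, column 4: row 5 has {diamond, hexagon, cross, triangle, square} and column 4 has {hexagon, cross, triangle, square, star}, leaving only circle.
Row 4, column 4: row 4 has {hexagon, cross, triangle, square, star} and column 4 has {hexagon, cross, triangle, square, star, circle}, leaving only diamond.
Row 4, column 5: row 4 has {diamond, hexagon, cross, triangle, square, star} and column 5 has {hexagon, triangle, square, star}, leaving only circle.
So row 4 reads: cross hexagon triangle diamond circle square star.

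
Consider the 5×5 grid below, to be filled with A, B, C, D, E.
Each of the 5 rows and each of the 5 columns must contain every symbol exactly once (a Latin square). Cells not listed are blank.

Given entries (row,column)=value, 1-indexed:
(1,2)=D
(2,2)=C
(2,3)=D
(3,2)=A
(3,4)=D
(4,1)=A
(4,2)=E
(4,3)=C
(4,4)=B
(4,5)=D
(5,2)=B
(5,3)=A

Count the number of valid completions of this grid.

5

Row 1, column 1: eliminating its row and column leaves {B, C, E}.
Row 1, column 3: eliminating its row and column leaves {B, E}.
Row 1, column 4: eliminating its row and column leaves {A, C, E}.
Row 1, column 5: eliminating its row and column leaves {A, B, C, E}.
Row 2, column 1: eliminating its row and column leaves {B, E}.
Row 2, column 4: eliminating its row and column leaves {A, E}.
Row 2, column 5: eliminating its row and column leaves {A, B, E}.
Row 3, column 1: eliminating its row and column leaves {B, C, E}.
Row 3, column 3: eliminating its row and column leaves {B, E}.
Row 3, column 5: eliminating its row and column leaves {B, C, E}.
Row 5, column 1: eliminating its row and column leaves {C, D, E}.
Row 5, column 4: eliminating its row and column leaves {C, E}.
Row 5, column 5: eliminating its row and column leaves {C, E}.
Enumerating the assignments across these blanks that avoid any row or column repeat gives 5 completions.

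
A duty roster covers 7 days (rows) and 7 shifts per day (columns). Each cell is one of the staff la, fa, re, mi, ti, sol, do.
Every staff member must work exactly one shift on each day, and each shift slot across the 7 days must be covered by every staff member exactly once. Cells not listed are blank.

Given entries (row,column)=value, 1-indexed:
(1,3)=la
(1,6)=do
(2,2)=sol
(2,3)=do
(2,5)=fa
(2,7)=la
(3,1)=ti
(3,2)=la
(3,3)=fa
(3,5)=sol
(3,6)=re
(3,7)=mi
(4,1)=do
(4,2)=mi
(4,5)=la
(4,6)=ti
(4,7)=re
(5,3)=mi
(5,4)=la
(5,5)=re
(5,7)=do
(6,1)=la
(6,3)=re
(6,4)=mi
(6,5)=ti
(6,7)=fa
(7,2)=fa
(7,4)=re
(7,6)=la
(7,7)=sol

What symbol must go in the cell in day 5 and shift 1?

Day 1, shift 5: day 1 has {la, do} and shift 5 has {la, fa, re, ti, sol}, leaving only mi.
Day 1, shift 7: day 1 has {la, mi, do} and shift 7 has {la, fa, re, mi, sol, do}, leaving only ti.
Day 1, shift 2: day 1 has {la, mi, ti, do} and shift 2 has {la, fa, mi, sol}, leaving only re.
Day 2, shift 4: day 2 has {la, fa, sol, do} and shift 4 has {la, re, mi}, leaving only ti.
Day 2, shift 6: day 2 has {la, fa, ti, sol, do} and shift 6 has {la, re, ti, do}, leaving only mi.
Day 2, shift 1: day 2 has {la, fa, mi, ti, sol, do} and shift 1 has {la, ti, do}, leaving only re.
Day 3, shift 4: day 3 has {la, fa, re, mi, ti, sol} and shift 4 has {la, re, mi, ti}, leaving only do.
Day 4, shift 3: day 4 has {la, re, mi, ti, do} and shift 3 has {la, fa, re, mi, do}, leaving only sol.
Day 4, shift 4: day 4 has {la, re, mi, ti, sol, do} and shift 4 has {la, re, mi, ti, do}, leaving only fa.
Day 1, shift 4: day 1 has {la, re, mi, ti, do} and shift 4 has {la, fa, re, mi, ti, do}, leaving only sol.
Day 1, shift 1: day 1 has {la, re, mi, ti, sol, do} and shift 1 has {la, re, ti, do}, leaving only fa.
Day 5 already has {la, re, mi, do} and shift 1 already has {la, fa, re, ti, do}, so day 5, shift 1 must be sol.

sol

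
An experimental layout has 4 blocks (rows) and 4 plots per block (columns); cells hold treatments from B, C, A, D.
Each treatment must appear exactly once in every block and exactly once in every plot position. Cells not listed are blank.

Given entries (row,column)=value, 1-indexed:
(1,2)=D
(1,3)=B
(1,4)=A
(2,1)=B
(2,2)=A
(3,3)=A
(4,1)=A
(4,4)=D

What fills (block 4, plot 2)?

B

Block 1, plot 1: block 1 has {B, A, D} and plot 1 has {B, A}, leaving only C.
Block 2, plot 4: block 2 has {B, A} and plot 4 has {A, D}, leaving only C.
Block 2, plot 3: block 2 has {B, C, A} and plot 3 has {B, A}, leaving only D.
Block 3, plot 1: block 3 has {A} and plot 1 has {B, C, A}, leaving only D.
Block 3, plot 4: block 3 has {A, D} and plot 4 has {C, A, D}, leaving only B.
Block 3, plot 2: block 3 has {B, A, D} and plot 2 has {A, D}, leaving only C.
Block 4 already has {A, D} and plot 2 already has {C, A, D}, so block 4, plot 2 must be B.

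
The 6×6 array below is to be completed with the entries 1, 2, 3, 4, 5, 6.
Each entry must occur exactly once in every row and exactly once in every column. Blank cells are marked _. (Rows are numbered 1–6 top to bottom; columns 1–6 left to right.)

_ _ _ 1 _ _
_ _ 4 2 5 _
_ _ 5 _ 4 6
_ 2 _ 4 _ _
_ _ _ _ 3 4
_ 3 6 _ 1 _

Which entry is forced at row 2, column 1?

3

Row 3, column 2: row 3 has {4, 5, 6} and column 2 has {2, 3}, leaving only 1.
Row 2, column 2: row 2 has {2, 4, 5} and column 2 has {1, 2, 3}, leaving only 6.
Row 3, column 4: row 3 has {1, 4, 5, 6} and column 4 has {1, 2, 4}, leaving only 3.
Row 3, column 1: row 3 has {1, 3, 4, 5, 6} and column 1 has {}, leaving only 2.
Row 4, column 5: row 4 has {2, 4} and column 5 has {1, 3, 4, 5}, leaving only 6.
Row 1, column 5: row 1 has {1} and column 5 has {1, 3, 4, 5, 6}, leaving only 2.
Row 1, column 3: row 1 has {1, 2} and column 3 has {4, 5, 6}, leaving only 3.
Row 1, column 6: row 1 has {1, 2, 3} and column 6 has {4, 6}, leaving only 5.
Row 1, column 2: row 1 has {1, 2, 3, 5} and column 2 has {1, 2, 3, 6}, leaving only 4.
Row 1, column 1: row 1 has {1, 2, 3, 4, 5} and column 1 has {2}, leaving only 6.
Row 4, column 3: row 4 has {2, 4, 6} and column 3 has {3, 4, 5, 6}, leaving only 1.
Row 4, column 6: row 4 has {1, 2, 4, 6} and column 6 has {4, 5, 6}, leaving only 3.
Row 2, column 6: row 2 has {2, 4, 5, 6} and column 6 has {3, 4, 5, 6}, leaving only 1.
Row 2 already has {1, 2, 4, 5, 6} and column 1 already has {2, 6}, so row 2, column 1 must be 3.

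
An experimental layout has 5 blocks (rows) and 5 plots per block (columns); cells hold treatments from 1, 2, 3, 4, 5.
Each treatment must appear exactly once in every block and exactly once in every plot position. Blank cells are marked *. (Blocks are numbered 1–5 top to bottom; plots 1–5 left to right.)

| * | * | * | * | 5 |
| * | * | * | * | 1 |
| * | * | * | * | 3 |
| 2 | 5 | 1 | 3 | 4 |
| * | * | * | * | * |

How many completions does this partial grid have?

Block 1, plot 1: eliminating its block and plot leaves {1, 3, 4}.
Block 1, plot 2: eliminating its block and plot leaves {1, 2, 3, 4}.
Block 1, plot 3: eliminating its block and plot leaves {2, 3, 4}.
Block 1, plot 4: eliminating its block and plot leaves {1, 2, 4}.
Block 2, plot 1: eliminating its block and plot leaves {3, 4, 5}.
Block 2, plot 2: eliminating its block and plot leaves {2, 3, 4}.
Block 2, plot 3: eliminating its block and plot leaves {2, 3, 4, 5}.
Block 2, plot 4: eliminating its block and plot leaves {2, 4, 5}.
Block 3, plot 1: eliminating its block and plot leaves {1, 4, 5}.
Block 3, plot 2: eliminating its block and plot leaves {1, 2, 4}.
Block 3, plot 3: eliminating its block and plot leaves {2, 4, 5}.
Block 3, plot 4: eliminating its block and plot leaves {1, 2, 4, 5}.
Block 5, plot 1: eliminating its block and plot leaves {1, 3, 4, 5}.
Block 5, plot 2: eliminating its block and plot leaves {1, 2, 3, 4}.
Block 5, plot 3: eliminating its block and plot leaves {2, 3, 4, 5}.
Block 5, plot 4: eliminating its block and plot leaves {1, 2, 4, 5}.
Block 5, plot 5: eliminating its block and plot leaves {2}.
Enumerating the assignments across these blanks that avoid any block or plot repeat gives 56 completions.

56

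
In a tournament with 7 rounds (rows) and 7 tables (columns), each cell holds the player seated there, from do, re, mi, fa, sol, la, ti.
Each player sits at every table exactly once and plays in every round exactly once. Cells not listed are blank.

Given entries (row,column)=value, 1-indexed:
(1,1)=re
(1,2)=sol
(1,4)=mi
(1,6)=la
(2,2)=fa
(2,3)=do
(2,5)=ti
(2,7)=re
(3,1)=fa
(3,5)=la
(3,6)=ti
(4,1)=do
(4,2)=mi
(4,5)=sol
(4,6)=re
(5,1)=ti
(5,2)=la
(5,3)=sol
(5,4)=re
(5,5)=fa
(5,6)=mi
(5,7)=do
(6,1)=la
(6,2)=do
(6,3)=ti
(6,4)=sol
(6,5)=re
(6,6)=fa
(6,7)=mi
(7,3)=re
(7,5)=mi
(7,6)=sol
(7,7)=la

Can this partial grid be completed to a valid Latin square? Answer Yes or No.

Round 2, table 6: round 2 together with table 6 already contain {do, re, mi, fa, sol, la, ti} — every symbol — so nothing can go there. The grid has no valid completion.

No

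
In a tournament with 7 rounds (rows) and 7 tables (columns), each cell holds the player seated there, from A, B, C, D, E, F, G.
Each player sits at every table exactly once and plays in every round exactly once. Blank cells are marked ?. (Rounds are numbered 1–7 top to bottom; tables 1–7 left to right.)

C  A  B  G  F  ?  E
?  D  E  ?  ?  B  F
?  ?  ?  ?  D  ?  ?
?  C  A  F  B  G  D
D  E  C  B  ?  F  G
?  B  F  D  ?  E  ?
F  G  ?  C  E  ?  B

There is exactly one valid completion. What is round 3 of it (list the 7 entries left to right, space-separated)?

Round 3, table 2: round 3 has {D} and table 2 has {A, B, C, D, E, G}, leaving only F.
Round 3, table 3: round 3 has {D, F} and table 3 has {A, B, C, E, F}, leaving only G.
Round 1, table 6: round 1 has {A, B, C, E, F, G} and table 6 has {B, E, F, G}, leaving only D.
Round 2, table 4: round 2 has {B, D, E, F} and table 4 has {B, C, D, F, G}, leaving only A.
Round 3, table 4: round 3 has {D, F, G} and table 4 has {A, B, C, D, F, G}, leaving only E.
Round 2, table 1: round 2 has {A, B, D, E, F} and table 1 has {C, D, F}, leaving only G.
Round 2, table 5: round 2 has {A, B, D, E, F, G} and table 5 has {B, D, E, F}, leaving only C.
Round 4, table 1: round 4 has {A, B, C, D, F, G} and table 1 has {C, D, F, G}, leaving only E.
Round 5, table 5: round 5 has {B, C, D, E, F, G} and table 5 has {B, C, D, E, F}, leaving only A.
Round 6, table 1: round 6 has {B, D, E, F} and table 1 has {C, D, E, F, G}, leaving only A.
Round 3, table 1: round 3 has {D, E, F, G} and table 1 has {A, C, D, E, F, G}, leaving only B.
Round 6, table 5: round 6 has {A, B, D, E, F} and table 5 has {A, B, C, D, E, F}, leaving only G.
Round 6, table 7: round 6 has {A, B, D, E, F, G} and table 7 has {B, D, E, F, G}, leaving only C.
Round 3, table 7: round 3 has {B, D, E, F, G} and table 7 has {B, C, D, E, F, G}, leaving only A.
Round 3, table 6: round 3 has {A, B, D, E, F, G} and table 6 has {B, D, E, F, G}, leaving only C.
So round 3 reads: B F G E D C A.

B F G E D C A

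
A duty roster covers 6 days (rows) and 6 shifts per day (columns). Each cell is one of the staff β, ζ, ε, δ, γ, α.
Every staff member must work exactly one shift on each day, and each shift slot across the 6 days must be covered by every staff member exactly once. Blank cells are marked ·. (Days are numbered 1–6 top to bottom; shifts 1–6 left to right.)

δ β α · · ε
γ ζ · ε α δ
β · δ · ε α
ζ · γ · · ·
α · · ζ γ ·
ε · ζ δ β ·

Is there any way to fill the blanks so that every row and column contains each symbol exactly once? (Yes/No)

Day 1, shift 4: day 1 has {β, ε, δ, α} and shift 4 has {ζ, ε, δ}, so it must be γ.
Now day 3, shift 4: day 3 together with shift 4 already contain {β, ζ, ε, δ, γ, α} — every symbol — so nothing can go there. The grid has no valid completion.

No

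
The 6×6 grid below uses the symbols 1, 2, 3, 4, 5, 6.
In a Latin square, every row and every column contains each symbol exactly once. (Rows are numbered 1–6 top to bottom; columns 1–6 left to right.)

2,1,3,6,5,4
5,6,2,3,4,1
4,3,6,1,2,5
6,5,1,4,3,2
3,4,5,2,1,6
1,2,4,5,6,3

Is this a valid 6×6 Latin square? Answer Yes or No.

Yes

Each row is a permutation of the 6 symbols, and so is each column.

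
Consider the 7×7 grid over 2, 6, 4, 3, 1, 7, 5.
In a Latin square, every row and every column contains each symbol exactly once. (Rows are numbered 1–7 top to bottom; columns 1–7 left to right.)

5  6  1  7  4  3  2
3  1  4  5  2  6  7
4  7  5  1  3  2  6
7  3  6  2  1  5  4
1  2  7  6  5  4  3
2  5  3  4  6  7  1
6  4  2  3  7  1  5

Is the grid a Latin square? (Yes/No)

Each row is a permutation of the 7 symbols, and so is each column.

Yes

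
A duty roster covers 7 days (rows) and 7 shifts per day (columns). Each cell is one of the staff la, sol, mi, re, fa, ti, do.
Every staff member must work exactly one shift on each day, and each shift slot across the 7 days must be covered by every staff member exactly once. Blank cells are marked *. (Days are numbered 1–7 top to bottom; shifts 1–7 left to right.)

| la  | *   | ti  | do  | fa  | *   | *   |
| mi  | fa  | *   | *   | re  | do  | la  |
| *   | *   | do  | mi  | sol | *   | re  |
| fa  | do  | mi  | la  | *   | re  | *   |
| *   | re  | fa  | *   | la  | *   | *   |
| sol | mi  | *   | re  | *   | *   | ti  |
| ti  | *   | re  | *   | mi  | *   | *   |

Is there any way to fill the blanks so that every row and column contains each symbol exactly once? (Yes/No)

Day 3, shift 1: day 3 together with shift 1 already contain {la, sol, mi, re, fa, ti, do} — every symbol — so nothing can go there. The grid has no valid completion.

No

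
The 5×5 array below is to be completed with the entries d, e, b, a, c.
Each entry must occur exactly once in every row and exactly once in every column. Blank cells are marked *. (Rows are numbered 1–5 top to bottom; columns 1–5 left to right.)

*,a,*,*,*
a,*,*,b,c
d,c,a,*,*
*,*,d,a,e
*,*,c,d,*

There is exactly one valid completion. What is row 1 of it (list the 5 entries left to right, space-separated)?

e a b c d

Row 2, column 3: row 2 has {b, a, c} and column 3 has {d, a, c}, leaving only e.
Row 1, column 3: row 1 has {a} and column 3 has {d, e, a, c}, leaving only b.
Row 1, column 5: row 1 has {b, a} and column 5 has {e, c}, leaving only d.
Row 2, column 2: row 2 has {e, b, a, c} and column 2 has {a, c}, leaving only d.
Row 3, column 4: row 3 has {d, a, c} and column 4 has {d, b, a}, leaving only e.
Row 1, column 4: row 1 has {d, b, a} and column 4 has {d, e, b, a}, leaving only c.
Row 1, column 1: row 1 has {d, b, a, c} and column 1 has {d, a}, leaving only e.
So row 1 reads: e a b c d.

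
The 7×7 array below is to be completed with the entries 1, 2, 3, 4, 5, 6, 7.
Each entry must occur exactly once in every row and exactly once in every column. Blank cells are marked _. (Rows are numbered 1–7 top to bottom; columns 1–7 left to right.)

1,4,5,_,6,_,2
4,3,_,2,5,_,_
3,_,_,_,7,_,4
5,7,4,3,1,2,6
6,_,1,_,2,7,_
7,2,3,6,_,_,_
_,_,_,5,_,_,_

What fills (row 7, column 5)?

3

Row 1, column 4: row 1 has {1, 2, 4, 5, 6} and column 4 has {2, 3, 5, 6}, leaving only 7.
Row 1, column 6: row 1 has {1, 2, 4, 5, 6, 7} and column 6 has {2, 7}, leaving only 3.
Row 3, column 4: row 3 has {3, 4, 7} and column 4 has {2, 3, 5, 6, 7}, leaving only 1.
Row 5, column 2: row 5 has {1, 2, 6, 7} and column 2 has {2, 3, 4, 7}, leaving only 5.
Row 3, column 2: row 3 has {1, 3, 4, 7} and column 2 has {2, 3, 4, 5, 7}, leaving only 6.
Row 3, column 3: row 3 has {1, 3, 4, 6, 7} and column 3 has {1, 3, 4, 5}, leaving only 2.
Row 3, column 6: row 3 has {1, 2, 3, 4, 6, 7} and column 6 has {2, 3, 7}, leaving only 5.
Row 5, column 4: row 5 has {1, 2, 5, 6, 7} and column 4 has {1, 2, 3, 5, 6, 7}, leaving only 4.
Row 5, column 7: row 5 has {1, 2, 4, 5, 6, 7} and column 7 has {2, 4, 6}, leaving only 3.
Row 6, column 5: row 6 has {2, 3, 6, 7} and column 5 has {1, 2, 5, 6, 7}, leaving only 4.
Row 7 already has {5} and column 5 already has {1, 2, 4, 5, 6, 7}, so row 7, column 5 must be 3.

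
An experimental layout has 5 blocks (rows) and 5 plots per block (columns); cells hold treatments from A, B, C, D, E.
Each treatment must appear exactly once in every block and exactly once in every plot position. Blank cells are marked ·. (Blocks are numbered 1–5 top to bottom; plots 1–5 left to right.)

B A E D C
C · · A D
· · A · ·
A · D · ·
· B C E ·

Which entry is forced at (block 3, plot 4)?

C

Block 2, plot 2: block 2 has {A, C, D} and plot 2 has {A, B}, leaving only E.
Block 2, plot 3: block 2 has {A, C, D, E} and plot 3 has {A, C, D, E}, leaving only B.
Block 4, plot 2: block 4 has {A, D} and plot 2 has {A, B, E}, leaving only C.
Block 3, plot 2: block 3 has {A} and plot 2 has {A, B, C, E}, leaving only D.
Block 3, plot 1: block 3 has {A, D} and plot 1 has {A, B, C}, leaving only E.
Block 3, plot 5: block 3 has {A, D, E} and plot 5 has {C, D}, leaving only B.
Block 3 already has {A, B, D, E} and plot 4 already has {A, D, E}, so block 3, plot 4 must be C.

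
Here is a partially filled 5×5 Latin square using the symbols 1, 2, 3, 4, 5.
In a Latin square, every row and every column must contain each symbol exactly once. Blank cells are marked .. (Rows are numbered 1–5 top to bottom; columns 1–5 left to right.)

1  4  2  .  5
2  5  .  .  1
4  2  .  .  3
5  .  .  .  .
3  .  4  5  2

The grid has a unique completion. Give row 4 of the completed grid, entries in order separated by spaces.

5 3 1 2 4

Row 4, column 5: row 4 has {5} and column 5 has {1, 2, 3, 5}, leaving only 4.
Row 1, column 4: row 1 has {1, 2, 4, 5} and column 4 has {5}, leaving only 3.
Row 2, column 3: row 2 has {1, 2, 5} and column 3 has {2, 4}, leaving only 3.
Row 4, column 3: row 4 has {4, 5} and column 3 has {2, 3, 4}, leaving only 1.
Row 4, column 2: row 4 has {1, 4, 5} and column 2 has {2, 4, 5}, leaving only 3.
Row 4, column 4: row 4 has {1, 3, 4, 5} and column 4 has {3, 5}, leaving only 2.
So row 4 reads: 5 3 1 2 4.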